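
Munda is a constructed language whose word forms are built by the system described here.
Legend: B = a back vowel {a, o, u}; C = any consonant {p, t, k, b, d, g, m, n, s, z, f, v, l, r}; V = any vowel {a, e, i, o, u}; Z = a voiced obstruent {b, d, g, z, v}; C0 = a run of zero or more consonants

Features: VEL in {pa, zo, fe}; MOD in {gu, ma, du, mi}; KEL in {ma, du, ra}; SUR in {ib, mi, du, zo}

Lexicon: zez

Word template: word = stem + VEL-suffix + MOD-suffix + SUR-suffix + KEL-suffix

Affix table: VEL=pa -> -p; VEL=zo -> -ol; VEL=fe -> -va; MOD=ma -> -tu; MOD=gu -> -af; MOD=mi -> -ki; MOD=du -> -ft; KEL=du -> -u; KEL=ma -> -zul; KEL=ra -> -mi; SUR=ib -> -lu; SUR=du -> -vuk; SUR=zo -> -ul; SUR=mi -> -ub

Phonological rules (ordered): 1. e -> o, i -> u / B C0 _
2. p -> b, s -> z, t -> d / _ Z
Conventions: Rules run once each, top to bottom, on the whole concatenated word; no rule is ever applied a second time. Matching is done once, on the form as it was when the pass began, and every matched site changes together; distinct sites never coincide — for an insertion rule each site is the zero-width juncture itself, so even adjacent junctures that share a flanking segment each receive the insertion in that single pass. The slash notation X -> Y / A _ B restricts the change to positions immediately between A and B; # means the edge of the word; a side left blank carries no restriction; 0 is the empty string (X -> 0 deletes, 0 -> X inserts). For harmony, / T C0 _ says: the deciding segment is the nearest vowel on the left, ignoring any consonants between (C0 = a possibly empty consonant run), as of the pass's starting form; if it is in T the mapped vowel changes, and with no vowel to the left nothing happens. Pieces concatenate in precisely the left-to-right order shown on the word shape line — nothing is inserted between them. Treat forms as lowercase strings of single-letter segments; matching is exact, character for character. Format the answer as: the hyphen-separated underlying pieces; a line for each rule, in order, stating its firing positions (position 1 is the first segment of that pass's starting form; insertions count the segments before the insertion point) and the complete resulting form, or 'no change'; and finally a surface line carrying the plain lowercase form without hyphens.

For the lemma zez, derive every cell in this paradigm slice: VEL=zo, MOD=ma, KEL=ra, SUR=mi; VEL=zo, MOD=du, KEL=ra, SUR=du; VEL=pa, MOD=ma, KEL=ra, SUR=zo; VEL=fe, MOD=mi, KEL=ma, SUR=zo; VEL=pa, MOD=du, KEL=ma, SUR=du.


cell VEL=zo, MOD=ma, KEL=ra, SUR=mi:
underlying: zez-ol-tu-ub-mi
1. e -> o, i -> u / B C0 _: fires at position(s) 11: zezoltuubmu
2. p -> b, s -> z, t -> d / _ Z: no change
surface: zezoltuubmu

cell VEL=zo, MOD=du, KEL=ra, SUR=du:
underlying: zez-ol-ft-vuk-mi
1. e -> o, i -> u / B C0 _: fires at position(s) 12: zezolftvukmu
2. p -> b, s -> z, t -> d / _ Z: fires at position(s) 7: zezolfdvukmu
surface: zezolfdvukmu

cell VEL=pa, MOD=ma, KEL=ra, SUR=zo:
underlying: zez-p-tu-ul-mi
1. e -> o, i -> u / B C0 _: fires at position(s) 10: zezptuulmu
2. p -> b, s -> z, t -> d / _ Z: no change
surface: zezptuulmu

cell VEL=fe, MOD=mi, KEL=ma, SUR=zo:
underlying: zez-va-ki-ul-zul
1. e -> o, i -> u / B C0 _: fires at position(s) 7: zezvakuulzul
2. p -> b, s -> z, t -> d / _ Z: no change
surface: zezvakuulzul

cell VEL=pa, MOD=du, KEL=ma, SUR=du:
underlying: zez-p-ft-vuk-zul
1. e -> o, i -> u / B C0 _: no change
2. p -> b, s -> z, t -> d / _ Z: fires at position(s) 6: zezpfdvukzul
surface: zezpfdvukzul


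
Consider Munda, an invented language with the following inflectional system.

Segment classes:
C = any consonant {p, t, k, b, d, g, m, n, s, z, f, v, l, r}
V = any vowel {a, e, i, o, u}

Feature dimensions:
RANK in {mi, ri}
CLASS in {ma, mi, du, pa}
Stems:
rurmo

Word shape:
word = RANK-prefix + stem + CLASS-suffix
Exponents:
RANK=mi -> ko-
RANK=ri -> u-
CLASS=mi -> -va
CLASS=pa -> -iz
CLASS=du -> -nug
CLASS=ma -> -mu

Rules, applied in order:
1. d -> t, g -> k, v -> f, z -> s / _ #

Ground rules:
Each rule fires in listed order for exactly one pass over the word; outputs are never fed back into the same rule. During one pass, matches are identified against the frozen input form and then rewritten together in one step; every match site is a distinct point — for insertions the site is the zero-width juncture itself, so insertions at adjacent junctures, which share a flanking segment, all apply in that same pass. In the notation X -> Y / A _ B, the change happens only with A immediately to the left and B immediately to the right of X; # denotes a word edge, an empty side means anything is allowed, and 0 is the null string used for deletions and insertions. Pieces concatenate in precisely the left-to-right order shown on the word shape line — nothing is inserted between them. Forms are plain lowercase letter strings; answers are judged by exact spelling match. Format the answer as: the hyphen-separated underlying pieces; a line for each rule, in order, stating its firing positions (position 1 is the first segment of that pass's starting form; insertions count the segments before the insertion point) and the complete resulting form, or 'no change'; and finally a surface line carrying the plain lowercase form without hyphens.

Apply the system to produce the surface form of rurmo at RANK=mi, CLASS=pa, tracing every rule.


underlying: ko-rurmo-iz
1. d -> t, g -> k, v -> f, z -> s / _ #: fires at position(s) 9: korurmois
surface: korurmois


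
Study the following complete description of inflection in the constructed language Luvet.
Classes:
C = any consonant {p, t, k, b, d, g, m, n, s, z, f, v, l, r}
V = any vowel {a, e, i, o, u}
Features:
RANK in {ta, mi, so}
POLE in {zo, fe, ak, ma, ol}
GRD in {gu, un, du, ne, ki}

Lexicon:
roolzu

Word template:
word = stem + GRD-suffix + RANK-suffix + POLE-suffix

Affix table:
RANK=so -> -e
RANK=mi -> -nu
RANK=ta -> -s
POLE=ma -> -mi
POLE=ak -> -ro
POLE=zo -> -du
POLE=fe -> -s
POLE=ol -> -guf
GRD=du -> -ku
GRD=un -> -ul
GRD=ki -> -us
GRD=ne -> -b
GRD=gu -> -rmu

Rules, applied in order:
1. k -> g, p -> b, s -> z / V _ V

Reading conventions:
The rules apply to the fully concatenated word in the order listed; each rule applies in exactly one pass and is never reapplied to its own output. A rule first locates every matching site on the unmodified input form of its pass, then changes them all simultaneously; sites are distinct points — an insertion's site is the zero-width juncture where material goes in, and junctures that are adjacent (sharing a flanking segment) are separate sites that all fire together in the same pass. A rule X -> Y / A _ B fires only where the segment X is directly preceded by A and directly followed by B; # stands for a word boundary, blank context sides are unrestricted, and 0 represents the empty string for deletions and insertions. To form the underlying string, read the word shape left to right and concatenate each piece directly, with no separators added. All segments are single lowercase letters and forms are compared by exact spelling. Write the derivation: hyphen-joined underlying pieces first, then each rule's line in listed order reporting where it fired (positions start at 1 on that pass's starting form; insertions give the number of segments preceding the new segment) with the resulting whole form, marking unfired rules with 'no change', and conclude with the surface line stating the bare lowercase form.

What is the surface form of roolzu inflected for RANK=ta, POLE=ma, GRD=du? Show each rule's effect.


underlying: roolzu-ku-s-mi
1. k -> g, p -> b, s -> z / V _ V: fires at position(s) 7: roolzugusmi
surface: roolzugusmi


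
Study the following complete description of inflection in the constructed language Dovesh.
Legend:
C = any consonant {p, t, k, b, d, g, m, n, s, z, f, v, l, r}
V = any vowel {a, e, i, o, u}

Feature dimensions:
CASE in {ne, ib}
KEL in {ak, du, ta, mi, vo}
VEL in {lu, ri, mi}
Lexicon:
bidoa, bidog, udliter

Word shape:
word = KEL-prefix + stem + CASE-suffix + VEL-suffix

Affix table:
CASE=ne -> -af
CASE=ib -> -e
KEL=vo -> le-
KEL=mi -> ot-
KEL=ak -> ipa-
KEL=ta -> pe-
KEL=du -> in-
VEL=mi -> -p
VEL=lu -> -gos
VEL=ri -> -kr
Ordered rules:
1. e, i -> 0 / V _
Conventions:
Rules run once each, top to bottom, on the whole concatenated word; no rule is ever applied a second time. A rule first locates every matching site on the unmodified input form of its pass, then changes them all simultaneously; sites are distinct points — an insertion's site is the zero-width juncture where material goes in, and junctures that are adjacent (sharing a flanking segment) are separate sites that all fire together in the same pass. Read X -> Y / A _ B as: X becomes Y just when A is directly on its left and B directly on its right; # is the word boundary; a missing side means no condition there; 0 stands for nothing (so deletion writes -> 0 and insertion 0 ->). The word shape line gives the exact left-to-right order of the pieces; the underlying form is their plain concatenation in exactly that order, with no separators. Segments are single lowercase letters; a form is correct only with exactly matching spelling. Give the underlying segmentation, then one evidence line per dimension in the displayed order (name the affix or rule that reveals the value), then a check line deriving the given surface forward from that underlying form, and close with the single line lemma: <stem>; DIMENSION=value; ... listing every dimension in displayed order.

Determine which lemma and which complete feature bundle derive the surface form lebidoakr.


underlying: le-bidoa-e-kr
CASE=ib - signalled by the affix -e
KEL=vo - signalled by the affix le-
VEL=ri - signalled by the affix -kr
check: lebidoaekr -> lebidoakr
lemma: bidoa; CASE=ib; KEL=vo; VEL=ri


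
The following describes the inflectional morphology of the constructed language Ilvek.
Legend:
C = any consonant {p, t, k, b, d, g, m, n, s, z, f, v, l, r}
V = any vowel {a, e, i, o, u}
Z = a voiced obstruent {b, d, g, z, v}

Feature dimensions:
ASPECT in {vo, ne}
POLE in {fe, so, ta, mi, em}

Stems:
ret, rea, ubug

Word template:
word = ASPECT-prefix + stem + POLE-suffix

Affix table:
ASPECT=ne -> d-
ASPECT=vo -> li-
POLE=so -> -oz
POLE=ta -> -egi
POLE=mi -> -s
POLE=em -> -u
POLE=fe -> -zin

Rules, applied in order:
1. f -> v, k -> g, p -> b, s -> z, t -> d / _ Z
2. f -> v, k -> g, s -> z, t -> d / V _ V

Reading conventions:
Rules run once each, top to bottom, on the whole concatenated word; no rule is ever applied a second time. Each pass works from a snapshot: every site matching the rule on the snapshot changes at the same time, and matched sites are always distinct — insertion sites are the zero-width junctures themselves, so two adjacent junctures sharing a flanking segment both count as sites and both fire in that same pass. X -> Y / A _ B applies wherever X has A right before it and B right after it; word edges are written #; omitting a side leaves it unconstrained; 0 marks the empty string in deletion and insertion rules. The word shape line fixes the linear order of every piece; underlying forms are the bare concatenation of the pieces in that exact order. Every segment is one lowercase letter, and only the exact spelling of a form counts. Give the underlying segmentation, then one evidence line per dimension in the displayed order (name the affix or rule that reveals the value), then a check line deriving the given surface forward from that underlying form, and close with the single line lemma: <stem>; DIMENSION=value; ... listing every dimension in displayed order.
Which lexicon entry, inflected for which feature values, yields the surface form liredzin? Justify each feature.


underlying: li-ret-zin
ASPECT=vo - signalled by the affix li-
POLE=fe - signalled by the affix -zin
check: liretzin -> liredzin -> liredzin
lemma: ret; ASPECT=vo; POLE=fe


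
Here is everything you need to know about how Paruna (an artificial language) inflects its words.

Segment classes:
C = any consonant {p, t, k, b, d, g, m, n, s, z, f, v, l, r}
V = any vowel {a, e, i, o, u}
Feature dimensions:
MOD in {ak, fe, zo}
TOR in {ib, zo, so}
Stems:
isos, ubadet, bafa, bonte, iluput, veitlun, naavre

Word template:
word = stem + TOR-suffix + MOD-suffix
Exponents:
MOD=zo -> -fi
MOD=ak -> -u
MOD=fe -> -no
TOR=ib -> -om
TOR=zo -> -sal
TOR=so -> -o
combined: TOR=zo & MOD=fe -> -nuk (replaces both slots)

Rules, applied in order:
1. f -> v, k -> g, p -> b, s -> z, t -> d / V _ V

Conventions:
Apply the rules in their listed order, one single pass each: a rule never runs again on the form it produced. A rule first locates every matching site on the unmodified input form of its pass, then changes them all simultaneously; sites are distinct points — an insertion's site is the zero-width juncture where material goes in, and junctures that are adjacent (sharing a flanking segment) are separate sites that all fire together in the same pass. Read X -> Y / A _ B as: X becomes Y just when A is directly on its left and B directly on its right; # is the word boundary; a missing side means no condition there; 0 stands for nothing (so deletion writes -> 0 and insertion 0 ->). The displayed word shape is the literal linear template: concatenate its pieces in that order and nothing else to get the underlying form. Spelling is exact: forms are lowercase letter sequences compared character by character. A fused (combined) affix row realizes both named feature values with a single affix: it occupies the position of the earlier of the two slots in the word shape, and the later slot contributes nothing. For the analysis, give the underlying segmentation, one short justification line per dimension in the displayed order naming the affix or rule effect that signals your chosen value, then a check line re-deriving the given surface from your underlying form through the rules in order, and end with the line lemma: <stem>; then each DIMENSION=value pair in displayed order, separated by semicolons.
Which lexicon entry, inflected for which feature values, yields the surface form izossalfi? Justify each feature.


underlying: isos-sal-fi
MOD=zo - signalled by the affix -fi
TOR=zo - signalled by the affix -sal
check: isossalfi -> izossalfi
lemma: isos; MOD=zo; TOR=zo


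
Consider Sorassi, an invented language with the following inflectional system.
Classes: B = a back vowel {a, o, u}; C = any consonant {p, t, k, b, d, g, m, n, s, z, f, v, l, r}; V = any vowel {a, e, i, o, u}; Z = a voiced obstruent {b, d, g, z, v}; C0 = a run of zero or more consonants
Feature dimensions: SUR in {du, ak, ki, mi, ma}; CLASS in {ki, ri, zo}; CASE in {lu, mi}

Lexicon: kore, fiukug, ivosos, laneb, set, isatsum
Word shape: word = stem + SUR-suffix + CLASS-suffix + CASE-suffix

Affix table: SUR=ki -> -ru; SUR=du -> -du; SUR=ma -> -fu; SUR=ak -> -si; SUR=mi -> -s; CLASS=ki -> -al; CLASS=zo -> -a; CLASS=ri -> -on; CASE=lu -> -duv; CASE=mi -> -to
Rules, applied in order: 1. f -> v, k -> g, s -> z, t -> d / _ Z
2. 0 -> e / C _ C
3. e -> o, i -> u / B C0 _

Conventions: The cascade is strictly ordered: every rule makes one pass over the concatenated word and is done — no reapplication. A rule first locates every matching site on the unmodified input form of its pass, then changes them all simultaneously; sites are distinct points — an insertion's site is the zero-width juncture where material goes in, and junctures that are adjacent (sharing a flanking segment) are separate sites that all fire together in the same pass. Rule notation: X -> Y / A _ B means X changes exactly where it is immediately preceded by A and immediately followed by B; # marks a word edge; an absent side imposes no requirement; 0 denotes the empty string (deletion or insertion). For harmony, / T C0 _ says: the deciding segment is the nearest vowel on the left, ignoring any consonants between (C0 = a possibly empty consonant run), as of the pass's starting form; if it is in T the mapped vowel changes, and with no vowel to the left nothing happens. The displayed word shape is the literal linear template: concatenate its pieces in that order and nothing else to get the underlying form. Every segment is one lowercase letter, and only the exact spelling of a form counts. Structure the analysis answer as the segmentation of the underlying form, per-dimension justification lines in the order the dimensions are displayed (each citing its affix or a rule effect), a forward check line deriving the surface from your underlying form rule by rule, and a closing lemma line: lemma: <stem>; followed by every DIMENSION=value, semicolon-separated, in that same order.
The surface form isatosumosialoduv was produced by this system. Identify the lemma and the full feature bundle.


underlying: isatsum-si-al-duv
SUR=ak - signalled by the affix -si
CLASS=ki - signalled by the affix -al
CASE=lu - signalled by the affix -duv
check: isatsumsialduv -> isatsumsialduv -> isatesumesialeduv -> isatosumosialoduv
lemma: isatsum; SUR=ak; CLASS=ki; CASE=lu


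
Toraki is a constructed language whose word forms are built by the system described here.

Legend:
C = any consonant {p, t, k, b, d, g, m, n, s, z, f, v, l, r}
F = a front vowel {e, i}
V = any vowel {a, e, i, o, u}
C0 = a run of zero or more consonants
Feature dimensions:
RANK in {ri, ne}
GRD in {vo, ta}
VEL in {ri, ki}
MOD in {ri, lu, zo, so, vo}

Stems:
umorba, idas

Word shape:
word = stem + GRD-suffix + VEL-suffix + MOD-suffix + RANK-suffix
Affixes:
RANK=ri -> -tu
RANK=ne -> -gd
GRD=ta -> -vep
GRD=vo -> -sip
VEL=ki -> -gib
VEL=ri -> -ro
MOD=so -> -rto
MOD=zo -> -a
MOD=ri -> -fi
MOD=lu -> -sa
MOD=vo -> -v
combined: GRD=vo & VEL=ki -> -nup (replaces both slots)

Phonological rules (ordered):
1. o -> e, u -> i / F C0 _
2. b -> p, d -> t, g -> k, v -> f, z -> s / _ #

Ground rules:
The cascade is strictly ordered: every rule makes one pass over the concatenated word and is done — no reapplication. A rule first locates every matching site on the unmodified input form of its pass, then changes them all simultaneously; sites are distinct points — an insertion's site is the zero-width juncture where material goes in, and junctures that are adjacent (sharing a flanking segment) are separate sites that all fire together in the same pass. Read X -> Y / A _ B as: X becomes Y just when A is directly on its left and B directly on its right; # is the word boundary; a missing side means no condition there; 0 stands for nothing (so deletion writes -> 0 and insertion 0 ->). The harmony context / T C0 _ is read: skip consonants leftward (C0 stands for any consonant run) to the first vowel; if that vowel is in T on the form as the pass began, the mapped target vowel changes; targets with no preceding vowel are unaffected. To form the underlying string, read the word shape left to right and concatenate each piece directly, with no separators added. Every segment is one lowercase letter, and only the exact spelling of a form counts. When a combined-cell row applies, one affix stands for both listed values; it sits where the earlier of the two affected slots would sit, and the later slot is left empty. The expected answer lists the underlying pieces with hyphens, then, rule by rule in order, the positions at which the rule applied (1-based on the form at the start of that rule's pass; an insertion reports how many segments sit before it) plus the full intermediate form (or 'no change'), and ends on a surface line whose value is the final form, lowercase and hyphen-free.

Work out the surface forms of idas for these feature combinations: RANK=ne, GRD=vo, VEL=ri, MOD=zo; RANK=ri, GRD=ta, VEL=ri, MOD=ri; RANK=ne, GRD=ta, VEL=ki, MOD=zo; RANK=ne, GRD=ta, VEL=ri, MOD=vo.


cell RANK=ne, GRD=vo, VEL=ri, MOD=zo:
underlying: idas-sip-ro-a-gd
1. o -> e, u -> i / F C0 _: fires at position(s) 9: idassipreagd
2. b -> p, d -> t, g -> k, v -> f, z -> s / _ #: fires at position(s) 12: idassipreagt
surface: idassipreagt

cell RANK=ri, GRD=ta, VEL=ri, MOD=ri:
underlying: idas-vep-ro-fi-tu
1. o -> e, u -> i / F C0 _: fires at position(s) 9, 13: idasveprefiti
2. b -> p, d -> t, g -> k, v -> f, z -> s / _ #: no change
surface: idasveprefiti

cell RANK=ne, GRD=ta, VEL=ki, MOD=zo:
underlying: idas-vep-gib-a-gd
1. o -> e, u -> i / F C0 _: no change
2. b -> p, d -> t, g -> k, v -> f, z -> s / _ #: fires at position(s) 13: idasvepgibagt
surface: idasvepgibagt

cell RANK=ne, GRD=ta, VEL=ri, MOD=vo:
underlying: idas-vep-ro-v-gd
1. o -> e, u -> i / F C0 _: fires at position(s) 9: idasveprevgd
2. b -> p, d -> t, g -> k, v -> f, z -> s / _ #: fires at position(s) 12: idasveprevgt
surface: idasveprevgt


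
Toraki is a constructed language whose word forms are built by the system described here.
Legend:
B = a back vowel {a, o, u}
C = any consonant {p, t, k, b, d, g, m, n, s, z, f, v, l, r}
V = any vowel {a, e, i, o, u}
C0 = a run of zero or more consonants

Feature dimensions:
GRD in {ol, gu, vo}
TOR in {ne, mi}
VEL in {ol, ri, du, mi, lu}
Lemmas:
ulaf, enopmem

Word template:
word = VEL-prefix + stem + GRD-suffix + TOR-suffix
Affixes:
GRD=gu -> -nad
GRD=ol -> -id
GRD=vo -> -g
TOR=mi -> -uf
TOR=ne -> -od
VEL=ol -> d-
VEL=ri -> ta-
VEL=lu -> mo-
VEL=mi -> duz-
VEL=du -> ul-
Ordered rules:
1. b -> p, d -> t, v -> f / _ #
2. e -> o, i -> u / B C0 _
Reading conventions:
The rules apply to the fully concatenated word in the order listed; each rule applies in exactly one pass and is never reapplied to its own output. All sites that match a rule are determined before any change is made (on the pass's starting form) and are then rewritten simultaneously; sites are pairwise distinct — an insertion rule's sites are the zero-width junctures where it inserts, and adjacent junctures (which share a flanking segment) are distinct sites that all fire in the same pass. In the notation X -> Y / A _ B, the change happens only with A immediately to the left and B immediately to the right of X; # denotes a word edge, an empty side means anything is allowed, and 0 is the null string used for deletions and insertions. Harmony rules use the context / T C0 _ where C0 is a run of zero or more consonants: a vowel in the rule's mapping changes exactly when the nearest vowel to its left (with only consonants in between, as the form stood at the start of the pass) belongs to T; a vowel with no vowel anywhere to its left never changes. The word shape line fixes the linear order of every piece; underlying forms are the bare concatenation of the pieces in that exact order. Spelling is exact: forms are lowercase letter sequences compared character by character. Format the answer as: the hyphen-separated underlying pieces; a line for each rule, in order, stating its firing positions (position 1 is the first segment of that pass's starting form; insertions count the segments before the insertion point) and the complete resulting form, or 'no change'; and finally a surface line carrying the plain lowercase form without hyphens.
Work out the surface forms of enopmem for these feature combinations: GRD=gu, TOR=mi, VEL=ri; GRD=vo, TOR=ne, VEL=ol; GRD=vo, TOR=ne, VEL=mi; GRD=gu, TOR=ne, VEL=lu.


cell GRD=gu, TOR=mi, VEL=ri:
underlying: ta-enopmem-nad-uf
1. b -> p, d -> t, v -> f / _ #: no change
2. e -> o, i -> u / B C0 _: fires at position(s) 3, 8: taonopmomnaduf
surface: taonopmomnaduf

cell GRD=vo, TOR=ne, VEL=ol:
underlying: d-enopmem-g-od
1. b -> p, d -> t, v -> f / _ #: fires at position(s) 11: denopmemgot
2. e -> o, i -> u / B C0 _: fires at position(s) 7: denopmomgot
surface: denopmomgot

cell GRD=vo, TOR=ne, VEL=mi:
underlying: duz-enopmem-g-od
1. b -> p, d -> t, v -> f / _ #: fires at position(s) 13: duzenopmemgot
2. e -> o, i -> u / B C0 _: fires at position(s) 4, 9: duzonopmomgot
surface: duzonopmomgot

cell GRD=gu, TOR=ne, VEL=lu:
underlying: mo-enopmem-nad-od
1. b -> p, d -> t, v -> f / _ #: fires at position(s) 14: moenopmemnadot
2. e -> o, i -> u / B C0 _: fires at position(s) 3, 8: moonopmomnadot
surface: moonopmomnadot


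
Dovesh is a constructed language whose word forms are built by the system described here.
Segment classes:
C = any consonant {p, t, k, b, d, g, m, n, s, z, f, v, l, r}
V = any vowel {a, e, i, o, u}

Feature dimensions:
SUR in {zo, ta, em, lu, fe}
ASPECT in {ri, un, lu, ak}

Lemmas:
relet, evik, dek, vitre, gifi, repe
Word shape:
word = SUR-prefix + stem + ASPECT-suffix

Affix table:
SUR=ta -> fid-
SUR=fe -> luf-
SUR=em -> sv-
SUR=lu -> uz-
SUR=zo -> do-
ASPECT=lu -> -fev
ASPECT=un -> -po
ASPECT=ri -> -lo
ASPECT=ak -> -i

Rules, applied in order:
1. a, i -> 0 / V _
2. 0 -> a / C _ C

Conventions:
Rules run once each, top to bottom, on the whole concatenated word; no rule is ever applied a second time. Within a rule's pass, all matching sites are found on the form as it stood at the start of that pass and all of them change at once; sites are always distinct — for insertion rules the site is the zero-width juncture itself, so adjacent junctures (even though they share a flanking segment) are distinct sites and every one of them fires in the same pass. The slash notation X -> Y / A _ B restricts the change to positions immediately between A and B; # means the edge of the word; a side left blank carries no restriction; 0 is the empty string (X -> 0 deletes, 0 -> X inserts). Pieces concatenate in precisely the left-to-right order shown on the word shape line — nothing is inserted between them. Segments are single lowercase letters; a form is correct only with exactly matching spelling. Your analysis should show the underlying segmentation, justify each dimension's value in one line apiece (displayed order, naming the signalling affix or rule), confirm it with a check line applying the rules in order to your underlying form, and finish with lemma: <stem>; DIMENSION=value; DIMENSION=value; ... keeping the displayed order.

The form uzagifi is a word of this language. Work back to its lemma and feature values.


underlying: uz-gifi-i
SUR=lu - signalled by the affix uz-
ASPECT=ak - signalled by the affix -i
check: uzgifii -> uzgifi -> uzagifi
lemma: gifi; SUR=lu; ASPECT=ak


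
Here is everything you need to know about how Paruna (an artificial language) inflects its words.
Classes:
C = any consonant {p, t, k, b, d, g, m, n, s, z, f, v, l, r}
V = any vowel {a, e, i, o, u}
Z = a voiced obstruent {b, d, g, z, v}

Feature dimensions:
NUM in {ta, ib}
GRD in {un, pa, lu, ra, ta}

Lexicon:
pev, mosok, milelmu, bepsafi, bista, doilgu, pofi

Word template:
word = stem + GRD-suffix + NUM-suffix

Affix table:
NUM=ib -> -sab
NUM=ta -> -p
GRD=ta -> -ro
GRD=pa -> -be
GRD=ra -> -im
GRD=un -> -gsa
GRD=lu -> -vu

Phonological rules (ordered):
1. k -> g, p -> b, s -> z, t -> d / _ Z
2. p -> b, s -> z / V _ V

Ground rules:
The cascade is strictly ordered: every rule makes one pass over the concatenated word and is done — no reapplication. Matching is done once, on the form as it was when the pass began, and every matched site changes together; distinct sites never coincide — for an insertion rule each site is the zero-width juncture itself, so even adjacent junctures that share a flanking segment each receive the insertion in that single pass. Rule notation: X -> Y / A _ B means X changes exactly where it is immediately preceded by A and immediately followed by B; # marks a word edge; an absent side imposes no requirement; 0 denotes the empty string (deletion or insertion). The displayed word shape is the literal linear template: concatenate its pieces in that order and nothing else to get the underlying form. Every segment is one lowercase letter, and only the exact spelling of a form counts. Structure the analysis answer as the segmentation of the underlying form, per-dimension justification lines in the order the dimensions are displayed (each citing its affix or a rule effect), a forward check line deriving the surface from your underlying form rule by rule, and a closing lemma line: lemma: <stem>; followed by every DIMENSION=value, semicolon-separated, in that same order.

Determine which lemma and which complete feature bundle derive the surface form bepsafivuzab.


underlying: bepsafi-vu-sab
NUM=ib - signalled by the affix -sab
GRD=lu - signalled by the affix -vu
check: bepsafivusab -> bepsafivusab -> bepsafivuzab
lemma: bepsafi; NUM=ib; GRD=lu


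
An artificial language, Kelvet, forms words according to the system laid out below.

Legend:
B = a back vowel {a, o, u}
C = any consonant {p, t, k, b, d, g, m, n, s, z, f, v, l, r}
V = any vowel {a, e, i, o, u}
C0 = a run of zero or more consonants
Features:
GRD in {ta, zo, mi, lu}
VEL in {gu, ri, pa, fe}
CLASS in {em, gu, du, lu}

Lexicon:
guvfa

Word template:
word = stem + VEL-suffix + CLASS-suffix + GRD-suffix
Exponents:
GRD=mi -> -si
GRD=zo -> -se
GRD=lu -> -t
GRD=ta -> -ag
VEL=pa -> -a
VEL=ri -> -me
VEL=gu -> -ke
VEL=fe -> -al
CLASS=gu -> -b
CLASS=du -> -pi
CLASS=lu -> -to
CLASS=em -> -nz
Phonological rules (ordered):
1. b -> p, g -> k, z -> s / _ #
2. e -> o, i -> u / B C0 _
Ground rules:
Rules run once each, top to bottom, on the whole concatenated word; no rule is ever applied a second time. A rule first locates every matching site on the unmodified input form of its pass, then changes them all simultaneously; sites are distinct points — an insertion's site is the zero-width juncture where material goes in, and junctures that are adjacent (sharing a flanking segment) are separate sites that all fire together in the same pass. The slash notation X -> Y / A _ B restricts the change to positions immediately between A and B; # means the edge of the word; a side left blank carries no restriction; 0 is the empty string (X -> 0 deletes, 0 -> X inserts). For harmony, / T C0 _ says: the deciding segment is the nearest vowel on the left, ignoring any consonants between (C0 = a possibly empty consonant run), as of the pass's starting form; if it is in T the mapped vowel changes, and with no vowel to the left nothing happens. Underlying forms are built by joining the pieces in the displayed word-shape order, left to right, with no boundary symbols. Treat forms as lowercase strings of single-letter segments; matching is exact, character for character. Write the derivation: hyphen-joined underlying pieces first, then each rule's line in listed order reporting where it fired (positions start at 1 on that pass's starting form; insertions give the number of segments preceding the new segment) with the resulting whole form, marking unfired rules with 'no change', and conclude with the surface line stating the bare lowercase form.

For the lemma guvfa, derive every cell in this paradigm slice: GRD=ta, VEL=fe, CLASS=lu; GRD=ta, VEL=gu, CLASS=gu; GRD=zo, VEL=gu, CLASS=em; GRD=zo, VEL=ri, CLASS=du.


cell GRD=ta, VEL=fe, CLASS=lu:
underlying: guvfa-al-to-ag
1. b -> p, g -> k, z -> s / _ #: fires at position(s) 11: guvfaaltoak
2. e -> o, i -> u / B C0 _: no change
surface: guvfaaltoak

cell GRD=ta, VEL=gu, CLASS=gu:
underlying: guvfa-ke-b-ag
1. b -> p, g -> k, z -> s / _ #: fires at position(s) 10: guvfakebak
2. e -> o, i -> u / B C0 _: fires at position(s) 7: guvfakobak
surface: guvfakobak

cell GRD=zo, VEL=gu, CLASS=em:
underlying: guvfa-ke-nz-se
1. b -> p, g -> k, z -> s / _ #: no change
2. e -> o, i -> u / B C0 _: fires at position(s) 7: guvfakonzse
surface: guvfakonzse

cell GRD=zo, VEL=ri, CLASS=du:
underlying: guvfa-me-pi-se
1. b -> p, g -> k, z -> s / _ #: no change
2. e -> o, i -> u / B C0 _: fires at position(s) 7: guvfamopise
surface: guvfamopise


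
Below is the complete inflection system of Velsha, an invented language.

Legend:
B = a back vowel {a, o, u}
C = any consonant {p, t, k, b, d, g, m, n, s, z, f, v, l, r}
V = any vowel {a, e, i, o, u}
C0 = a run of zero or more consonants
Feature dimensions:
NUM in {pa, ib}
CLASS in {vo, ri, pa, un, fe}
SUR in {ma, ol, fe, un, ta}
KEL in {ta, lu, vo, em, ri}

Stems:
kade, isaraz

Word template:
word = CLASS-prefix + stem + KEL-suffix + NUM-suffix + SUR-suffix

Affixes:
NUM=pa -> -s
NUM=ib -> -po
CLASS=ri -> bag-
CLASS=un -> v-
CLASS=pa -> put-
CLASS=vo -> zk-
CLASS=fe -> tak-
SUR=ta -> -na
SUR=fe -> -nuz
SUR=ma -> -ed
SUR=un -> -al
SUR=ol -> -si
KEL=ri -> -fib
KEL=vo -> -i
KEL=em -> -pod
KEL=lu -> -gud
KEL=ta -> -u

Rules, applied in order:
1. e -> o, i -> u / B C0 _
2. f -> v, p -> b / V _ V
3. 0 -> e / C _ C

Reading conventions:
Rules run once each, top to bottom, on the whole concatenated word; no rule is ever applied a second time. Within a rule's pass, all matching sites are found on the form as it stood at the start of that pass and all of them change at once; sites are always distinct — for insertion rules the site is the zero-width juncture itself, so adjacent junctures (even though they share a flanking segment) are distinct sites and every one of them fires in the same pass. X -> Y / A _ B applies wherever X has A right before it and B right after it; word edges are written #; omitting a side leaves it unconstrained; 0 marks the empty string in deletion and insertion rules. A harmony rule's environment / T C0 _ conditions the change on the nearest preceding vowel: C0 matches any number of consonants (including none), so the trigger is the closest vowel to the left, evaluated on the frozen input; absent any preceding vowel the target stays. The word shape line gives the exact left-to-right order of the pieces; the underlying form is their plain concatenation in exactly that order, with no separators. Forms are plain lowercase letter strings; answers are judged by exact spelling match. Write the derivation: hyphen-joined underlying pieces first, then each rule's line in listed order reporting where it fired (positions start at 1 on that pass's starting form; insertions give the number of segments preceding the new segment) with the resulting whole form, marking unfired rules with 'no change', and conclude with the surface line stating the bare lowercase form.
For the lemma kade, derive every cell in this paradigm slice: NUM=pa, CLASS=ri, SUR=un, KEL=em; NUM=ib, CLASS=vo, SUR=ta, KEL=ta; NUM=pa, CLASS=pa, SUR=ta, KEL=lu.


cell NUM=pa, CLASS=ri, SUR=un, KEL=em:
underlying: bag-kade-pod-s-al
1. e -> o, i -> u / B C0 _: fires at position(s) 7: bagkadopodsal
2. f -> v, p -> b / V _ V: fires at position(s) 8: bagkadobodsal
3. 0 -> e / C _ C: inserts after position(s) 3, 10: bagekadobodesal
surface: bagekadobodesal

cell NUM=ib, CLASS=vo, SUR=ta, KEL=ta:
underlying: zk-kade-u-po-na
1. e -> o, i -> u / B C0 _: fires at position(s) 6: zkkadoupona
2. f -> v, p -> b / V _ V: fires at position(s) 8: zkkadoubona
3. 0 -> e / C _ C: inserts after position(s) 1, 2: zekekadoubona
surface: zekekadoubona

cell NUM=pa, CLASS=pa, SUR=ta, KEL=lu:
underlying: put-kade-gud-s-na
1. e -> o, i -> u / B C0 _: fires at position(s) 7: putkadogudsna
2. f -> v, p -> b / V _ V: no change
3. 0 -> e / C _ C: inserts after position(s) 3, 10, 11: putekadogudesena
surface: putekadogudesena


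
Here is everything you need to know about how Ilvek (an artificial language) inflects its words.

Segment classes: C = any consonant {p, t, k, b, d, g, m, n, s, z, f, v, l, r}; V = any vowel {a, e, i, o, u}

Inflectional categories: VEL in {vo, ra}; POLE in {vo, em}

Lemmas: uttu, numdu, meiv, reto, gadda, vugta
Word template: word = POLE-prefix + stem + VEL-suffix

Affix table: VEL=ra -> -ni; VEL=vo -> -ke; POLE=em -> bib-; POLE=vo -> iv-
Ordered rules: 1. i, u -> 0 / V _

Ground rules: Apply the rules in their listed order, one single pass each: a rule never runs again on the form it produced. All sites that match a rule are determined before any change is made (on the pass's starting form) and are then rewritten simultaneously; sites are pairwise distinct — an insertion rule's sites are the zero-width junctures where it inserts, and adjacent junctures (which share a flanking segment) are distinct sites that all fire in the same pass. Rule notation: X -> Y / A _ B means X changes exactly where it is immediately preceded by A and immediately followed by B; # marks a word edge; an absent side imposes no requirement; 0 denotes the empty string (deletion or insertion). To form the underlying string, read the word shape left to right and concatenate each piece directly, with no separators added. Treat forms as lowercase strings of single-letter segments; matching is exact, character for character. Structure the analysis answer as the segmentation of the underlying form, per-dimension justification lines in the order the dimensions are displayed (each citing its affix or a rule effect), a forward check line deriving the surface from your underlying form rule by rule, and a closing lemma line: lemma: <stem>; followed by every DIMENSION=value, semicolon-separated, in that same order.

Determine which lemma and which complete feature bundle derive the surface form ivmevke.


underlying: iv-meiv-ke
VEL=vo - signalled by the affix -ke
POLE=vo - signalled by the affix iv-
check: ivmeivke -> ivmevke
lemma: meiv; VEL=vo; POLE=vo


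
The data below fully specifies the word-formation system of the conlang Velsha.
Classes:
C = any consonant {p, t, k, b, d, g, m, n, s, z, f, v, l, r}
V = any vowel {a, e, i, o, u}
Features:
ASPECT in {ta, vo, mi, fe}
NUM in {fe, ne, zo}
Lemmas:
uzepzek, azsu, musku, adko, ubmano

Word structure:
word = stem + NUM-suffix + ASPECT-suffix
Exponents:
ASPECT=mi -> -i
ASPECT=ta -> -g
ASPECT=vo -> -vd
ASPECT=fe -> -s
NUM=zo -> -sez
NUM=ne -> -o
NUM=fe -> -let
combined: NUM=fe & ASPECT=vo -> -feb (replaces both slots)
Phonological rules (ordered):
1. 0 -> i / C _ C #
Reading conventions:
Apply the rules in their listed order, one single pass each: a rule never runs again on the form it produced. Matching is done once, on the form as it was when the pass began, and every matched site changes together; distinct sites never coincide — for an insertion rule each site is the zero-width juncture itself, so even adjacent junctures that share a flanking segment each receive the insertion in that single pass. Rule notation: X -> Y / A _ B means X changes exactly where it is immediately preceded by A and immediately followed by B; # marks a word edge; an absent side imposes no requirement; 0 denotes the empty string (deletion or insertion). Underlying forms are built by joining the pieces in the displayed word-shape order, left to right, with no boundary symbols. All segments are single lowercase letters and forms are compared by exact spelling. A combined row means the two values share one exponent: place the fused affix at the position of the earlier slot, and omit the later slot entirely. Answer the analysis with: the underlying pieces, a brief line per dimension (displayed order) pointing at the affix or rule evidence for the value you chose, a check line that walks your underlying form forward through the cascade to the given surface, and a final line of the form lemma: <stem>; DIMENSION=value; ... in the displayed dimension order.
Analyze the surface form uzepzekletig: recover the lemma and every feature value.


underlying: uzepzek-let-g
ASPECT=ta - signalled by the affix -g
NUM=fe - signalled by the affix -let
check: uzepzekletg -> uzepzekletig
lemma: uzepzek; ASPECT=ta; NUM=fe


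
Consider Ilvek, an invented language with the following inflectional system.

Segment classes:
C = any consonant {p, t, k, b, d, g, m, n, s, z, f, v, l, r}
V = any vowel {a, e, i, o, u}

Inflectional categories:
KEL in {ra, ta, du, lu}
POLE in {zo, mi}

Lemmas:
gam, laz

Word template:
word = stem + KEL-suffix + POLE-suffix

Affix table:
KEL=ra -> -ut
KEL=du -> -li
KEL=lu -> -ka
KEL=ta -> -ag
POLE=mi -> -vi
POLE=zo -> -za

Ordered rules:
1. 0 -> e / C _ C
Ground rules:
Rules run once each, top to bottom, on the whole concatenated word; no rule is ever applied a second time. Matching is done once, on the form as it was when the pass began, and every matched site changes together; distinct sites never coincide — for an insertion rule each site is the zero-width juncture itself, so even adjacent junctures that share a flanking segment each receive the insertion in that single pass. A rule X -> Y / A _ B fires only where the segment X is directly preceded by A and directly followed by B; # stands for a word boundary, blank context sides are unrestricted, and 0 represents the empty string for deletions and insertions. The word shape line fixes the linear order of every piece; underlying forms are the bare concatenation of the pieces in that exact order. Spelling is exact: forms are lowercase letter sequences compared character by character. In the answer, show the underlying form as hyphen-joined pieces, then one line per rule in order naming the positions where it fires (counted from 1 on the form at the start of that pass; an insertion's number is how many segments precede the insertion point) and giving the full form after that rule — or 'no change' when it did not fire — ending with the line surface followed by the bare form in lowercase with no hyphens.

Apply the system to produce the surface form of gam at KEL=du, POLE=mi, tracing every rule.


underlying: gam-li-vi
1. 0 -> e / C _ C: inserts after position(s) 3: gamelivi
surface: gamelivi
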